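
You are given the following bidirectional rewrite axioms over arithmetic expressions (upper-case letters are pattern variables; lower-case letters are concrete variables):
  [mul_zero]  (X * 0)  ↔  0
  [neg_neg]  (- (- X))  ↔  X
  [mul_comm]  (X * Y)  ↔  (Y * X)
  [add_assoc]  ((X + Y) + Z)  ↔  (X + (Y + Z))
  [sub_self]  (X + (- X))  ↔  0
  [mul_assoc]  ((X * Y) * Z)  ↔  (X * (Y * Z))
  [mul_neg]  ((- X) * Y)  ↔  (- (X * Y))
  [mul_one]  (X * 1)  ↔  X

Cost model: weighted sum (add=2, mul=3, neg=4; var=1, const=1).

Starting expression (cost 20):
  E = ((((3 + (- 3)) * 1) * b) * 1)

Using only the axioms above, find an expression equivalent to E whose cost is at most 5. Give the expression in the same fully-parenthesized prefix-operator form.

(0 * b)   [cost 5]

step 1: sub_self (→) rewrites (3 + (- 3)) into 0, now (((0 * 1) * b) * 1)
step 2: mul_one (→) rewrites (0 * 1) into 0, now ((0 * b) * 1)
step 3: mul_one (→) rewrites ((0 * b) * 1) into (0 * b), reaching cost 5 (bound 5)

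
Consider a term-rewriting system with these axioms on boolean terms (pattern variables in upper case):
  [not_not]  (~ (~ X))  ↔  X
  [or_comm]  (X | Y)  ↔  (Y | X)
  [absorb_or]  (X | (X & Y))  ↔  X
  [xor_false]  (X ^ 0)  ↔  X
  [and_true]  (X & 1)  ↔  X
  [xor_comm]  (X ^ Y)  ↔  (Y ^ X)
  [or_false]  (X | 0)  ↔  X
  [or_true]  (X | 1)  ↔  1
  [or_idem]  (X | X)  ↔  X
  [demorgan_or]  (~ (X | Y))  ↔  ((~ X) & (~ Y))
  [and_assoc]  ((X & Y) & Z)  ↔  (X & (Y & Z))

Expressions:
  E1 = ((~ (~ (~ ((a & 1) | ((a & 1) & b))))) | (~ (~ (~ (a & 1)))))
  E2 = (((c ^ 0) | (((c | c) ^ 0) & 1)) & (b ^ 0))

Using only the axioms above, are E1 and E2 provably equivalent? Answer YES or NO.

Every axiom is a valid identity, so a rewrite proof would force E1 and E2 to agree under every assignment.
At a=0, b=0, c=0: E1 = 1 but E2 = 0; they differ, so no derivation exists.

NO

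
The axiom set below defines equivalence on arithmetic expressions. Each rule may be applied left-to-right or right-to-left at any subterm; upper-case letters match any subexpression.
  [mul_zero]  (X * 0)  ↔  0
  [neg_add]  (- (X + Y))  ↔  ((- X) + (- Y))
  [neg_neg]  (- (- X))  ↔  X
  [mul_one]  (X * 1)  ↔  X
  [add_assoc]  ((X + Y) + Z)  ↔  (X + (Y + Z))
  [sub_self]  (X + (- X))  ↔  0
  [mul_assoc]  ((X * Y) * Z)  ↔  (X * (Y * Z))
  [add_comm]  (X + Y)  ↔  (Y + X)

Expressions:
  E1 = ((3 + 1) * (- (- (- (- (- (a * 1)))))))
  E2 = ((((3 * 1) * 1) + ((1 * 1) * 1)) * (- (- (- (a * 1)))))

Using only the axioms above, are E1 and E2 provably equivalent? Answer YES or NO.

step 1: neg_neg (→) rewrites (- (- (- (- (- (a * 1)))))) into (- (- (- (a * 1)))), now ((3 + 1) * (- (- (- (a * 1)))))
step 2: mul_one (→) rewrites (a * 1) into a, now ((3 + 1) * (- (- (- a))))
step 3: neg_neg (→) rewrites (- (- a)) into a, now ((3 + 1) * (- a))
step 4: mul_one (←) rewrites 3 into (3 * 1), now (((3 * 1) + 1) * (- a))
step 5: neg_neg (←) rewrites a into (- (- a)), now (((3 * 1) + 1) * (- (- (- a))))
step 6: mul_one (←) rewrites 1 into (1 * 1), now (((3 * 1) + (1 * 1)) * (- (- (- a))))
step 7: mul_one (←) rewrites 3 into (3 * 1), now ((((3 * 1) * 1) + (1 * 1)) * (- (- (- a))))
step 8: mul_one (←) rewrites (1 * 1) into ((1 * 1) * 1), now ((((3 * 1) * 1) + ((1 * 1) * 1)) * (- (- (- a))))
step 9: mul_one (←) rewrites a into (a * 1), which is E2

YES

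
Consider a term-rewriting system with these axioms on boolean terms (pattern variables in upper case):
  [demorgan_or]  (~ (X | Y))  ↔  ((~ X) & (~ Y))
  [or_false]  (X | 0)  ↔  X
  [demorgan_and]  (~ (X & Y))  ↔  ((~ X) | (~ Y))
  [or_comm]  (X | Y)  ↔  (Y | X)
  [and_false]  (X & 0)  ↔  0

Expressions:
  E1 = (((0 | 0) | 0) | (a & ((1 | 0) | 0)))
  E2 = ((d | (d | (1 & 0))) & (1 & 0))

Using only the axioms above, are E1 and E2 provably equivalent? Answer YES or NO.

NO

The axioms are sound identities: if E1 ↔* E2 then E1 and E2 evaluate identically under any assignment.
Under a=1, d=0: E1 evaluates to 1, E2 to 0. Distinct ⇒ no rewrite sequence connects them.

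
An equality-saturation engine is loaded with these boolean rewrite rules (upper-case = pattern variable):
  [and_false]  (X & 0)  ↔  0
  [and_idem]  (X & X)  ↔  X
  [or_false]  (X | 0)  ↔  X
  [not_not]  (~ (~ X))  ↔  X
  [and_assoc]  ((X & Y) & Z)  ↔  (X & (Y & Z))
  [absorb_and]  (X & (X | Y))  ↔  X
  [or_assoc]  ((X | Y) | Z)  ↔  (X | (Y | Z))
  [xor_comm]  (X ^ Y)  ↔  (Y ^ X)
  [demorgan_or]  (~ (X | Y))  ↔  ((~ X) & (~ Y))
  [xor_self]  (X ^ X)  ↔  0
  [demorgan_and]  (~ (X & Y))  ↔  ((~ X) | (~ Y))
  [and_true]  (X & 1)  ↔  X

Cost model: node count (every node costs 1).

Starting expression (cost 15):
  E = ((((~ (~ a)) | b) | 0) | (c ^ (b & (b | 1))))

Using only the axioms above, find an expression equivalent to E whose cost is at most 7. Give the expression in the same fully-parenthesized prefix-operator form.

1. [absorb_and →] (b & (b | 1))  →  b;  E = ((((~ (~ a)) | b) | 0) | (c ^ b))
2. [or_false →] (((~ (~ a)) | b) | 0)  →  ((~ (~ a)) | b);  E = (((~ (~ a)) | b) | (c ^ b))
3. [not_not →] (~ (~ a))  →  a;  cost 7 ≤ 7, done

((a | b) | (c ^ b))   [cost 7]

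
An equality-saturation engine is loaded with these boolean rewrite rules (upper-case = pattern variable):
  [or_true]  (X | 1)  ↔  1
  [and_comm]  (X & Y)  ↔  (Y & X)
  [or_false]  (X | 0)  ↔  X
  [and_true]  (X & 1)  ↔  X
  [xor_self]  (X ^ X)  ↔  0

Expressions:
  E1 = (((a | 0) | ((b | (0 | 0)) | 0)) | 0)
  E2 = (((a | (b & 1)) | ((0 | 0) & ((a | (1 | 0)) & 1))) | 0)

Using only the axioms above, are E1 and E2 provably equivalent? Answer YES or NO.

(1) (0 | 0)  =[or_false →]=  0    ⊢ (((a | 0) | ((b | 0) | 0)) | 0)
(2) ((b | 0) | 0)  =[or_false →]=  (b | 0)    ⊢ (((a | 0) | (b | 0)) | 0)
(3) (((a | 0) | (b | 0)) | 0)  =[or_false →]=  ((a | 0) | (b | 0))
(4) (b | 0)  =[or_false →]=  b    ⊢ ((a | 0) | b)
(5) (a | 0)  =[or_false →]=  a    ⊢ (a | b)
(6) (a | b)  =[or_false ←]=  ((a | b) | 0)
(7) 0  =[or_false ←]=  (0 | 0)    ⊢ ((a | b) | (0 | 0))
(8) (0 | 0)  =[and_true ←]=  ((0 | 0) & 1)    ⊢ ((a | b) | ((0 | 0) & 1))
(9) b  =[and_true ←]=  (b & 1)    ⊢ ((a | (b & 1)) | ((0 | 0) & 1))
(10) 1  =[or_true ←]=  (a | 1)    ⊢ ((a | (b & 1)) | ((0 | 0) & (a | 1)))
(11) (a | 1)  =[and_true ←]=  ((a | 1) & 1)    ⊢ ((a | (b & 1)) | ((0 | 0) & ((a | 1) & 1)))
(12) ((a | (b & 1)) | ((0 | 0) & ((a | 1) & 1)))  =[or_false ←]=  (((a | (b & 1)) | ((0 | 0) & ((a | 1) & 1))) | 0)
(13) 1  =[or_false ←]=  (1 | 0)    ⊢ E2

YES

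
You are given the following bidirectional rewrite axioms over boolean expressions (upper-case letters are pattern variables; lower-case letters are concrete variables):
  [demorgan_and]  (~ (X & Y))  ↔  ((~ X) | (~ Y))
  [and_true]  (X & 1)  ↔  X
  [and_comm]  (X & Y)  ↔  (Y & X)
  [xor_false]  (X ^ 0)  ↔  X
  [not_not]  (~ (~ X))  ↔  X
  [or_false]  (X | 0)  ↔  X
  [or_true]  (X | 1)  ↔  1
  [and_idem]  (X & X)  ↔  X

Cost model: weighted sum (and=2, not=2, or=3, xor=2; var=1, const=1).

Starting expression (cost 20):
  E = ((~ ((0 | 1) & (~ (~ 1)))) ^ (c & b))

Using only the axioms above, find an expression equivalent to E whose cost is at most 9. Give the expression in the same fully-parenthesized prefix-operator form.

step 1: not_not (→) rewrites (~ (~ 1)) into 1, now ((~ ((0 | 1) & 1)) ^ (c & b))
step 2: and_true (→) rewrites ((0 | 1) & 1) into (0 | 1), now ((~ (0 | 1)) ^ (c & b))
step 3: or_true (→) rewrites (0 | 1) into 1, reaching cost 9 (bound 9)

((~ 1) ^ (c & b))   [cost 9]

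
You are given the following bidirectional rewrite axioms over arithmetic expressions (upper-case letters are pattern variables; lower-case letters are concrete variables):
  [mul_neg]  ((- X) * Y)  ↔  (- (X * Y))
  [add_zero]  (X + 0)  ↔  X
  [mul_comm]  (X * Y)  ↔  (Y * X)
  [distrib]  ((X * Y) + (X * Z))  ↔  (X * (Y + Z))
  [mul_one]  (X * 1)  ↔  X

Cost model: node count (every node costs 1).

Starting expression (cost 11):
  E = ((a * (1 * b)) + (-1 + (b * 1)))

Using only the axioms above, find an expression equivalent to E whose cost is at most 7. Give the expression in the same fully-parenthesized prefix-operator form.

1. [mul_comm →] (1 * b)  →  (b * 1);  E = ((a * (b * 1)) + (-1 + (b * 1)))
2. [mul_one →] (b * 1)  →  b;  E = ((a * (b * 1)) + (-1 + b))
3. [mul_one →] (b * 1)  →  b;  cost 7 ≤ 7, done

((a * b) + (-1 + b))   [cost 7]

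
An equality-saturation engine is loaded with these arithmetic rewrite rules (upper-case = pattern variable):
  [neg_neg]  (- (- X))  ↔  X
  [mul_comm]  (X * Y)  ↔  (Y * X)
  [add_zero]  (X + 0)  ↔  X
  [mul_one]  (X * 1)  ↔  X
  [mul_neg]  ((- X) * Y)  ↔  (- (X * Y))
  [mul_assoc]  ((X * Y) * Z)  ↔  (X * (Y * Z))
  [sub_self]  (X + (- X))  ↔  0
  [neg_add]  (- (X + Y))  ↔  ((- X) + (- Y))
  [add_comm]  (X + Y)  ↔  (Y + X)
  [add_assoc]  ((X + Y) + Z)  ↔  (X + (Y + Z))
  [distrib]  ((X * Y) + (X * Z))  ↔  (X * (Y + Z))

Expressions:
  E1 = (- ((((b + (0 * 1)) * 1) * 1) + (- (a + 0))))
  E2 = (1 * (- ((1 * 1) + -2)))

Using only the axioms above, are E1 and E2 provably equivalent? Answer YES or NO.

NO

All listed rules preserve value, hence provable equivalence implies equal values everywhere; look for a separating assignment.
a=0, b=0 gives E1 ↦ 0, E2 ↦ 1; values differ ⇒ not provably equivalent.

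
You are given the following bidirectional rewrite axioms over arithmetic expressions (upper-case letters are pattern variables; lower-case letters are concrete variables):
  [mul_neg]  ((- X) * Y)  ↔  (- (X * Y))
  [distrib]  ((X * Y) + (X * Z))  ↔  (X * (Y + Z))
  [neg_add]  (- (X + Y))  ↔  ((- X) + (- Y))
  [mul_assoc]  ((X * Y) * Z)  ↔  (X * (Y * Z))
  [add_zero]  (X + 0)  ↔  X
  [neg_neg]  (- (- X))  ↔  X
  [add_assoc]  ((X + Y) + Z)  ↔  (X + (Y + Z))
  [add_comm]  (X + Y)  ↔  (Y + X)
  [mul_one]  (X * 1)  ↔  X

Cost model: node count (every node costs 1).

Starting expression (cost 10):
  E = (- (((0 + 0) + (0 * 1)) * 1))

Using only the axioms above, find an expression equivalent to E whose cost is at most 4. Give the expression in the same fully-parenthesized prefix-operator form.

step 1: mul_one (→) rewrites (0 * 1) into 0, now (- (((0 + 0) + 0) * 1))
step 2: add_zero (→) rewrites ((0 + 0) + 0) into (0 + 0), now (- ((0 + 0) * 1))
step 3: add_zero (→) rewrites (0 + 0) into 0, reaching cost 4 (bound 4)

(- (0 * 1))   [cost 4]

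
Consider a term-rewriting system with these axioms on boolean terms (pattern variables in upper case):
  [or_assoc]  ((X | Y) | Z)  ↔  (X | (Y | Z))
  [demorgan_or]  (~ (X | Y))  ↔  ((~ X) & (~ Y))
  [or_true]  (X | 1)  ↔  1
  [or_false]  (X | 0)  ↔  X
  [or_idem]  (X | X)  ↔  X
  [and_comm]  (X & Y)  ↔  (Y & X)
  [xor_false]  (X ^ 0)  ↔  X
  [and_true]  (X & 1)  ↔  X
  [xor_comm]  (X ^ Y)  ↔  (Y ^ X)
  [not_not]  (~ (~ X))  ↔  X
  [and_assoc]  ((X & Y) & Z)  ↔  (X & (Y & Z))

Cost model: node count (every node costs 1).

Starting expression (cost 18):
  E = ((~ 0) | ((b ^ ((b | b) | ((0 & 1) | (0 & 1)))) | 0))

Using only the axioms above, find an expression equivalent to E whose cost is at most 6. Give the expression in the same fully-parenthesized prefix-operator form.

((~ 0) | (b ^ b))   [cost 6]

step 1: or_idem (→) rewrites ((0 & 1) | (0 & 1)) into (0 & 1), now ((~ 0) | ((b ^ ((b | b) | (0 & 1))) | 0))
step 2: and_true (→) rewrites (0 & 1) into 0, now ((~ 0) | ((b ^ ((b | b) | 0)) | 0))
step 3: or_false (→) rewrites ((b ^ ((b | b) | 0)) | 0) into (b ^ ((b | b) | 0)), now ((~ 0) | (b ^ ((b | b) | 0)))
step 4: or_idem (→) rewrites (b | b) into b, now ((~ 0) | (b ^ (b | 0)))
step 5: or_false (→) rewrites (b | 0) into b, reaching cost 6 (bound 6)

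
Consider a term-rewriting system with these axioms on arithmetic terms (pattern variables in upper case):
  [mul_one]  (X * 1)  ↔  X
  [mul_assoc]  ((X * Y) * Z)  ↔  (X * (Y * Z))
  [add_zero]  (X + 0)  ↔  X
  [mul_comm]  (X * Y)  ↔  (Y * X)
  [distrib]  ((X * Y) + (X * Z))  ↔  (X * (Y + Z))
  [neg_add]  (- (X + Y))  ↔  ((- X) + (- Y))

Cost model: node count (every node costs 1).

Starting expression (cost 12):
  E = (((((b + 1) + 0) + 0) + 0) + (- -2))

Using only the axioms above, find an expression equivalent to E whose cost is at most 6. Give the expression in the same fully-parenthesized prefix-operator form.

step 1: add_zero (→) rewrites ((((b + 1) + 0) + 0) + 0) into (((b + 1) + 0) + 0), now ((((b + 1) + 0) + 0) + (- -2))
step 2: add_zero (→) rewrites (((b + 1) + 0) + 0) into ((b + 1) + 0), now (((b + 1) + 0) + (- -2))
step 3: add_zero (→) rewrites ((b + 1) + 0) into (b + 1), reaching cost 6 (bound 6)

((b + 1) + (- -2))   [cost 6]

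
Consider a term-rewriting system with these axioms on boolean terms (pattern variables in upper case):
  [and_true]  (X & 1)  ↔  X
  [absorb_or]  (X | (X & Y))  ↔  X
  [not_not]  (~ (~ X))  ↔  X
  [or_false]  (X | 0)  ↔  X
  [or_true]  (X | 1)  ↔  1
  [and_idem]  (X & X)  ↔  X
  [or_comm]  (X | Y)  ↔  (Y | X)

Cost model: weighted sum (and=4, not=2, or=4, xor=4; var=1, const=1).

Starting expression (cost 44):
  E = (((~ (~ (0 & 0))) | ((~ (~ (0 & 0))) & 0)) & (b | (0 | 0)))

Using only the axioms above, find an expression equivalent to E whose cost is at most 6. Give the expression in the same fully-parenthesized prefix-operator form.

(0 & b)   [cost 6]

step 1: absorb_or (→) rewrites ((~ (~ (0 & 0))) | ((~ (~ (0 & 0))) & 0)) into (~ (~ (0 & 0))), now ((~ (~ (0 & 0))) & (b | (0 | 0)))
step 2: or_false (→) rewrites (0 | 0) into 0, now ((~ (~ (0 & 0))) & (b | 0))
step 3: not_not (→) rewrites (~ (~ (0 & 0))) into (0 & 0), now ((0 & 0) & (b | 0))
step 4: and_idem (→) rewrites (0 & 0) into 0, now (0 & (b | 0))
step 5: or_false (→) rewrites (b | 0) into b, reaching cost 6 (bound 6)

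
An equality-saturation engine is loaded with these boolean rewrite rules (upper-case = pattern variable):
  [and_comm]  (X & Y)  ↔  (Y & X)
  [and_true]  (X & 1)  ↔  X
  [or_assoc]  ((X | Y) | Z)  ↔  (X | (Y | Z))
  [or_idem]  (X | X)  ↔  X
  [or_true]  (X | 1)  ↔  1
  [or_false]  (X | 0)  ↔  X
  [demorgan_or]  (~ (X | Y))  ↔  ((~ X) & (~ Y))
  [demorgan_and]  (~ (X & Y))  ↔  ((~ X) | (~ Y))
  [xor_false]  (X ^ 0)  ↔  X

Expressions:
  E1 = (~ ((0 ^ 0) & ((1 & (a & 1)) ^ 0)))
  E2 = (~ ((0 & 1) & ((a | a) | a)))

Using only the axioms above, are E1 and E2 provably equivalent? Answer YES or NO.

step 1: and_true (→) rewrites (a & 1) into a, now (~ ((0 ^ 0) & ((1 & a) ^ 0)))
step 2: xor_false (→) rewrites (0 ^ 0) into 0, now (~ (0 & ((1 & a) ^ 0)))
step 3: and_comm (→) rewrites (1 & a) into (a & 1), now (~ (0 & ((a & 1) ^ 0)))
step 4: xor_false (→) rewrites ((a & 1) ^ 0) into (a & 1), now (~ (0 & (a & 1)))
step 5: and_true (→) rewrites (a & 1) into a, now (~ (0 & a))
step 6: or_idem (←) rewrites a into (a | a), now (~ (0 & (a | a)))
step 7: and_true (←) rewrites 0 into (0 & 1), now (~ ((0 & 1) & (a | a)))
step 8: or_idem (←) rewrites a into (a | a), which is E2

YES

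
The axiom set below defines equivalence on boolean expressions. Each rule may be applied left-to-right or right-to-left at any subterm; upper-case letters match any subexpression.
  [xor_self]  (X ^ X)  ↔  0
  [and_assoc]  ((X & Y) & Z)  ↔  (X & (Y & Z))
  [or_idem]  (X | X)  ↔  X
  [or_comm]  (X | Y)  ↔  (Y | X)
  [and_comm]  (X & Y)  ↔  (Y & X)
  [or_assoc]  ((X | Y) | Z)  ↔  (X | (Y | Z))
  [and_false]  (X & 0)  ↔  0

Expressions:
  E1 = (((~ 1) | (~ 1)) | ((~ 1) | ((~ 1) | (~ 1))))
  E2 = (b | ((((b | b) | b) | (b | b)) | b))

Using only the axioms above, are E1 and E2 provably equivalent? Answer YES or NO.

NO

The axioms are sound identities: if E1 ↔* E2 then E1 and E2 evaluate identically under any assignment.
Under b=1: E1 evaluates to 0, E2 to 1. Distinct ⇒ no rewrite sequence connects them.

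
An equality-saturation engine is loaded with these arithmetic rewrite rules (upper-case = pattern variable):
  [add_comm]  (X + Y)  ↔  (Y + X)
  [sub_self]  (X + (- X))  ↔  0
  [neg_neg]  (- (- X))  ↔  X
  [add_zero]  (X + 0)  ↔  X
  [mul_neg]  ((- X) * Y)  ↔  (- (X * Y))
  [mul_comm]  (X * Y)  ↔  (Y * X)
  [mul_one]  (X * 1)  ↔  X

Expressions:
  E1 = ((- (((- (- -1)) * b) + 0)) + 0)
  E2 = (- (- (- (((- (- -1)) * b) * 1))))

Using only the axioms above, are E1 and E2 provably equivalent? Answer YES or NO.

YES

1. [add_zero →] (((- (- -1)) * b) + 0)  →  ((- (- -1)) * b);  E1 = ((- ((- (- -1)) * b)) + 0)
2. [add_zero →] ((- ((- (- -1)) * b)) + 0)  →  (- ((- (- -1)) * b))
3. [neg_neg ←] ((- (- -1)) * b)  →  (- (- ((- (- -1)) * b)));  E1 = (- (- (- ((- (- -1)) * b))))
4. [mul_one ←] ((- (- -1)) * b)  →  (((- (- -1)) * b) * 1);  this is E2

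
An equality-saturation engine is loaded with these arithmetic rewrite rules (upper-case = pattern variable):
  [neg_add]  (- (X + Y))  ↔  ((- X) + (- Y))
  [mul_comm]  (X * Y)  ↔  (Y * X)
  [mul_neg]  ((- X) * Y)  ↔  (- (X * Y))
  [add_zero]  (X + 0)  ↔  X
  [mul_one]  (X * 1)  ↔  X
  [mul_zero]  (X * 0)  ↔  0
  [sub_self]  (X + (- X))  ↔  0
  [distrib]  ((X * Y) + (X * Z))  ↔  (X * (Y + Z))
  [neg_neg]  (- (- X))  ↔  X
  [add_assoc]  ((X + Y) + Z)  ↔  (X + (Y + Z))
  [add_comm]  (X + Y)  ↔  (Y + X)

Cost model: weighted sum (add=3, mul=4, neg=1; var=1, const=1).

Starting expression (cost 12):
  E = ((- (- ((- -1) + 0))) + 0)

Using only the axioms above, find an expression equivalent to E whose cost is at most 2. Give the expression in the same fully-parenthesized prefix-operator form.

1. [add_zero →] ((- -1) + 0)  →  (- -1);  E = ((- (- (- -1))) + 0)
2. [neg_neg →] (- (- -1))  →  -1;  E = ((- -1) + 0)
3. [add_zero →] ((- -1) + 0)  →  (- -1);  cost 2 ≤ 2, done

(- -1)   [cost 2]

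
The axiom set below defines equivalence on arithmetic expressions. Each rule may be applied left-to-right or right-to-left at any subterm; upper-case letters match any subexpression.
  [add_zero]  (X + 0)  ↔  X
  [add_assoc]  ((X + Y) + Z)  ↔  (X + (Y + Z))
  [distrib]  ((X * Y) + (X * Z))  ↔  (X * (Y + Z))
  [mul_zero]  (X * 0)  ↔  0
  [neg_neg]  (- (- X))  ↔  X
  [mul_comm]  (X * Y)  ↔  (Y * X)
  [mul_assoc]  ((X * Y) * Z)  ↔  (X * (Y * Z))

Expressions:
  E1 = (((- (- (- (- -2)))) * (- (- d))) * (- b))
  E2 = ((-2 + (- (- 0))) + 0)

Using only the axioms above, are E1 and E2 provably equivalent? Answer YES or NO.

NO

All listed rules preserve value, hence provable equivalence implies equal values everywhere; look for a separating assignment.
b=0, d=0 gives E1 ↦ 0, E2 ↦ -2; values differ ⇒ not provably equivalent.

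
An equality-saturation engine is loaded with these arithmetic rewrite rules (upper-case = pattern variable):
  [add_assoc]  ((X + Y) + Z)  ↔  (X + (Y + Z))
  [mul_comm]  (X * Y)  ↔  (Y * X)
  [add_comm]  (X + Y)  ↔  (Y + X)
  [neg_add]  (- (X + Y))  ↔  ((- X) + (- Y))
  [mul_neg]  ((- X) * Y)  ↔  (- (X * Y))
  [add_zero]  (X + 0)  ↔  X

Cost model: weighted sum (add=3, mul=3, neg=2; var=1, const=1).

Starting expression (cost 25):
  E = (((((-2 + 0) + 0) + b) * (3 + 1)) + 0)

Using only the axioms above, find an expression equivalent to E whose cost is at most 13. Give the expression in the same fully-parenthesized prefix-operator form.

1. [add_zero →] (((((-2 + 0) + 0) + b) * (3 + 1)) + 0)  →  ((((-2 + 0) + 0) + b) * (3 + 1))
2. [add_zero →] (-2 + 0)  →  -2;  E = (((-2 + 0) + b) * (3 + 1))
3. [add_zero →] (-2 + 0)  →  -2;  cost 13 ≤ 13, done

((-2 + b) * (3 + 1))   [cost 13]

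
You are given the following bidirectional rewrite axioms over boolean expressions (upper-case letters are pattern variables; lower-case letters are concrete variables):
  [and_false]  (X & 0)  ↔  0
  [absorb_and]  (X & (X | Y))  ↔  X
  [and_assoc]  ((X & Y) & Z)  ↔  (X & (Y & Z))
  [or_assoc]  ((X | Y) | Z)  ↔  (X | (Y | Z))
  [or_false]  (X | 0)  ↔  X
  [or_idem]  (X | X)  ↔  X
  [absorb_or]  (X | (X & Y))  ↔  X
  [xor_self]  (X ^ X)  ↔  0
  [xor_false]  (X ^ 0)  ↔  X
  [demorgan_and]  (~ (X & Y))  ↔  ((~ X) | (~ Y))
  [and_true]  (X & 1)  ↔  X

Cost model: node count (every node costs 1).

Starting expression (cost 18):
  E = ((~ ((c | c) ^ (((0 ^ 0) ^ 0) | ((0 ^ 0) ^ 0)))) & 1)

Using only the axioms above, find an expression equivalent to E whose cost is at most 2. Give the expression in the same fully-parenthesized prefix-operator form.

(~ c)   [cost 2]

(1) (((0 ^ 0) ^ 0) | ((0 ^ 0) ^ 0))  =[or_idem →]=  ((0 ^ 0) ^ 0)    ⊢ ((~ ((c | c) ^ ((0 ^ 0) ^ 0))) & 1)
(2) ((0 ^ 0) ^ 0)  =[xor_false →]=  (0 ^ 0)    ⊢ ((~ ((c | c) ^ (0 ^ 0))) & 1)
(3) (0 ^ 0)  =[xor_false →]=  0    ⊢ ((~ ((c | c) ^ 0)) & 1)
(4) ((c | c) ^ 0)  =[xor_false →]=  (c | c)    ⊢ ((~ (c | c)) & 1)
(5) ((~ (c | c)) & 1)  =[and_true →]=  (~ (c | c))
(6) (c | c)  =[or_idem →]=  c    ⊢ cost 2, within 2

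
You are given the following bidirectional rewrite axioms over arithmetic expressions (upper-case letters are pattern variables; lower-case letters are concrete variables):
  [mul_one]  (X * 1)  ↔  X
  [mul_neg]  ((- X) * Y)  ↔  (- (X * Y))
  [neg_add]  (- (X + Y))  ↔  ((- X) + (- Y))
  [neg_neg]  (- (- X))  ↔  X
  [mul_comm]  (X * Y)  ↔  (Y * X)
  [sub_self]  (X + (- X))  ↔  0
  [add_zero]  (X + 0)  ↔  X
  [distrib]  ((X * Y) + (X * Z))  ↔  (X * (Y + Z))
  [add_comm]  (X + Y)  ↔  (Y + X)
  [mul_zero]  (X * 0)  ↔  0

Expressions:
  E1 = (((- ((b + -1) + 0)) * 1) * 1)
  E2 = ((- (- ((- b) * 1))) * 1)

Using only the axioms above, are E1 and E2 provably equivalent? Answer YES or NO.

Every axiom is a valid identity, so a rewrite proof would force E1 and E2 to agree under every assignment.
At b=0: E1 = 1 but E2 = 0; they differ, so no derivation exists.

NO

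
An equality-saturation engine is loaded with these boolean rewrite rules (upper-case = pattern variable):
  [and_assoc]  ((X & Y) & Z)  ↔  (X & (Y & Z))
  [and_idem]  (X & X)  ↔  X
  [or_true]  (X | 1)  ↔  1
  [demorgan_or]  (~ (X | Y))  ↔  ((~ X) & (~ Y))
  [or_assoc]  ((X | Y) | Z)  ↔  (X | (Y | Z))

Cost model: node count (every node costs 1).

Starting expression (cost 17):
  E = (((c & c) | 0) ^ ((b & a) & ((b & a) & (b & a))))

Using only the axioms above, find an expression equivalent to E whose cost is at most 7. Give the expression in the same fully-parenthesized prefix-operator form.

((c | 0) ^ (b & a))   [cost 7]

(1) ((b & a) & (b & a))  =[and_idem →]=  (b & a)    ⊢ (((c & c) | 0) ^ ((b & a) & (b & a)))
(2) (c & c)  =[and_idem →]=  c    ⊢ ((c | 0) ^ ((b & a) & (b & a)))
(3) ((b & a) & (b & a))  =[and_idem →]=  (b & a)    ⊢ cost 7, within 7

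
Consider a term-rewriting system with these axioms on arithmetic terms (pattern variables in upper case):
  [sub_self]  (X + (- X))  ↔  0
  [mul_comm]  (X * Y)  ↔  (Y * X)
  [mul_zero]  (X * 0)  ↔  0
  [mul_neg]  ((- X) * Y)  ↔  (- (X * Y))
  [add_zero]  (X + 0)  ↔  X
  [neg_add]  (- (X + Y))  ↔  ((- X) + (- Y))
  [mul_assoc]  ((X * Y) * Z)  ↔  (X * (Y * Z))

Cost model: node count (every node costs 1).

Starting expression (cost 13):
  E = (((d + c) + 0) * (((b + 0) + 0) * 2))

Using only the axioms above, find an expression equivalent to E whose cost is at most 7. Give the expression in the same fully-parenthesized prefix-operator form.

((d + c) * (b * 2))   [cost 7]

step 1: add_zero (→) rewrites ((d + c) + 0) into (d + c), now ((d + c) * (((b + 0) + 0) * 2))
step 2: add_zero (→) rewrites ((b + 0) + 0) into (b + 0), now ((d + c) * ((b + 0) * 2))
step 3: add_zero (→) rewrites (b + 0) into b, reaching cost 7 (bound 7)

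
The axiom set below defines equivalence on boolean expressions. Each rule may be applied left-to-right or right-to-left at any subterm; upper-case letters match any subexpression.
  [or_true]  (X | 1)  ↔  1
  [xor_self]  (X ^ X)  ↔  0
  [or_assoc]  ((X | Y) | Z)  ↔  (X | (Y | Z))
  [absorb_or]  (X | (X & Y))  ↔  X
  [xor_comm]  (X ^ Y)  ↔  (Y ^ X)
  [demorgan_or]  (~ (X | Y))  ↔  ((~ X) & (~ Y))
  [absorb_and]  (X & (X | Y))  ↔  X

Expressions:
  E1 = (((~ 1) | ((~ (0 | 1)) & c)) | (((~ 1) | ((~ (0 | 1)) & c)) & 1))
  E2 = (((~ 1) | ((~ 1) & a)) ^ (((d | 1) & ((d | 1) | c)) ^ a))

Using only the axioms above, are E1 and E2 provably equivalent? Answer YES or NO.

NO

The axioms are sound identities: if E1 ↔* E2 then E1 and E2 evaluate identically under any assignment.
Under a=0, c=0, d=0: E1 evaluates to 0, E2 to 1. Distinct ⇒ no rewrite sequence connects them.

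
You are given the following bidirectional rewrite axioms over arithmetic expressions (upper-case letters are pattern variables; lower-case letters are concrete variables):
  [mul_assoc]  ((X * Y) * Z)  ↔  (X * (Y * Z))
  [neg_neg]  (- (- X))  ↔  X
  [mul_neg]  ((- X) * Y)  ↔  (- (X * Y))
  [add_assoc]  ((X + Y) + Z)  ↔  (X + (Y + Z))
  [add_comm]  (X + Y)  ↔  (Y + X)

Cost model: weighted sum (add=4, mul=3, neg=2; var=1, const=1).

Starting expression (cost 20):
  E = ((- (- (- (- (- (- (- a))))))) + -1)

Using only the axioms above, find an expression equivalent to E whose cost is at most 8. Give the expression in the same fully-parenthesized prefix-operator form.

((- a) + -1)   [cost 8]

1. [neg_neg →] (- (- (- (- a))))  →  (- (- a));  E = ((- (- (- (- (- a))))) + -1)
2. [neg_neg →] (- (- a))  →  a;  E = ((- (- (- a))) + -1)
3. [neg_neg →] (- (- a))  →  a;  cost 8 ≤ 8, done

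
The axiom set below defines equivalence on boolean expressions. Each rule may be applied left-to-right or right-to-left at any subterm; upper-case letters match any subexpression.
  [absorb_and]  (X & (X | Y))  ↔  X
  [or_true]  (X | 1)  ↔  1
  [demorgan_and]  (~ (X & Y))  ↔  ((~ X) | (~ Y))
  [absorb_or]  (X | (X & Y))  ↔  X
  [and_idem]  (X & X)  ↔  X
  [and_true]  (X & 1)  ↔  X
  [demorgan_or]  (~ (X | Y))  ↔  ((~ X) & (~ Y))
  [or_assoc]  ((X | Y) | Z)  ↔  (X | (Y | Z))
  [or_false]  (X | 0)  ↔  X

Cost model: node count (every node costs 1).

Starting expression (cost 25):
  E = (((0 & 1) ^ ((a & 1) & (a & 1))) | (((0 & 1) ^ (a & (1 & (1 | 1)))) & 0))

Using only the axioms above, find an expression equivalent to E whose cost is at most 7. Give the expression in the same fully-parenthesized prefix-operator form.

((0 & 1) ^ (a & 1))   [cost 7]

step 1: and_idem (→) rewrites ((a & 1) & (a & 1)) into (a & 1), now (((0 & 1) ^ (a & 1)) | (((0 & 1) ^ (a & (1 & (1 | 1)))) & 0))
step 2: absorb_and (→) rewrites (1 & (1 | 1)) into 1, now (((0 & 1) ^ (a & 1)) | (((0 & 1) ^ (a & 1)) & 0))
step 3: absorb_or (→) rewrites (((0 & 1) ^ (a & 1)) | (((0 & 1) ^ (a & 1)) & 0)) into ((0 & 1) ^ (a & 1)), reaching cost 7 (bound 7)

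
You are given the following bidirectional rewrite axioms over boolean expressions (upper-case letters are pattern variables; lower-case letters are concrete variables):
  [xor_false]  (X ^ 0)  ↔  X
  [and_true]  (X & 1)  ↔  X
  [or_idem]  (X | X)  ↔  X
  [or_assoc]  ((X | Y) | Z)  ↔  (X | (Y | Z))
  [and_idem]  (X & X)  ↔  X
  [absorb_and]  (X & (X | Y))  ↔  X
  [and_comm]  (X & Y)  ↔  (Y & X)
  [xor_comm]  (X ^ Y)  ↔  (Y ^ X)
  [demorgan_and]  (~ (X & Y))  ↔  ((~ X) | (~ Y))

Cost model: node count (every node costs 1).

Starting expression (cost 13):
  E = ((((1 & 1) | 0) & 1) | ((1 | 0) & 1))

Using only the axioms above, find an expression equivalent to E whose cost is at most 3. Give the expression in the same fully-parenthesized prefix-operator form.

1. [and_true →] (1 & 1)  →  1;  E = (((1 | 0) & 1) | ((1 | 0) & 1))
2. [or_idem →] (((1 | 0) & 1) | ((1 | 0) & 1))  →  ((1 | 0) & 1)
3. [and_true →] ((1 | 0) & 1)  →  (1 | 0);  cost 3 ≤ 3, done

(1 | 0)   [cost 3]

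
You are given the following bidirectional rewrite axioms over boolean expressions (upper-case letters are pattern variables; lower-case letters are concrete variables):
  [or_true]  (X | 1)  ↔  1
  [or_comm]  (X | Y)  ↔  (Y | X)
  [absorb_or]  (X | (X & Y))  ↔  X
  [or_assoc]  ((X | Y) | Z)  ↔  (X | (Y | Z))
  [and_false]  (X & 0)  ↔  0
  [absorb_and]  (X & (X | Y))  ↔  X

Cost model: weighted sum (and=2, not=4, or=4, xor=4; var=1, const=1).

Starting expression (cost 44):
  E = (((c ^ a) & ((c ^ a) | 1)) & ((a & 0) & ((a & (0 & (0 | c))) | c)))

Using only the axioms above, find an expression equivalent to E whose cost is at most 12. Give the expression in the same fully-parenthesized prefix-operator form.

1. [absorb_and →] (0 & (0 | c))  →  0;  E = (((c ^ a) & ((c ^ a) | 1)) & ((a & 0) & ((a & 0) | c)))
2. [absorb_and →] ((c ^ a) & ((c ^ a) | 1))  →  (c ^ a);  E = ((c ^ a) & ((a & 0) & ((a & 0) | c)))
3. [absorb_and →] ((a & 0) & ((a & 0) | c))  →  (a & 0);  cost 12 ≤ 12, done

((c ^ a) & (a & 0))   [cost 12]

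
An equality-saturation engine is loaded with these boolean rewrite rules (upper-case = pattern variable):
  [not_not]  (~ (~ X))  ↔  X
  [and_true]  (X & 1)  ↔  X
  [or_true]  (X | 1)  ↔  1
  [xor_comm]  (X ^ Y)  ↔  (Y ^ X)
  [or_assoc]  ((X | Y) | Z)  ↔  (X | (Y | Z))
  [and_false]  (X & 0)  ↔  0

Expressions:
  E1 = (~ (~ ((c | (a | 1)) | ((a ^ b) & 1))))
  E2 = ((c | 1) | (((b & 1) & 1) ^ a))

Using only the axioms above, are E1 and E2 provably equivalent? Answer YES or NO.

YES

step 1: or_true (→) rewrites (a | 1) into 1, now (~ (~ ((c | 1) | ((a ^ b) & 1))))
step 2: not_not (→) rewrites (~ (~ ((c | 1) | ((a ^ b) & 1)))) into ((c | 1) | ((a ^ b) & 1))
step 3: and_true (→) rewrites ((a ^ b) & 1) into (a ^ b), now ((c | 1) | (a ^ b))
step 4: xor_comm (→) rewrites (a ^ b) into (b ^ a), now ((c | 1) | (b ^ a))
step 5: and_true (←) rewrites b into (b & 1), now ((c | 1) | ((b & 1) ^ a))
step 6: and_true (←) rewrites b into (b & 1), which is E2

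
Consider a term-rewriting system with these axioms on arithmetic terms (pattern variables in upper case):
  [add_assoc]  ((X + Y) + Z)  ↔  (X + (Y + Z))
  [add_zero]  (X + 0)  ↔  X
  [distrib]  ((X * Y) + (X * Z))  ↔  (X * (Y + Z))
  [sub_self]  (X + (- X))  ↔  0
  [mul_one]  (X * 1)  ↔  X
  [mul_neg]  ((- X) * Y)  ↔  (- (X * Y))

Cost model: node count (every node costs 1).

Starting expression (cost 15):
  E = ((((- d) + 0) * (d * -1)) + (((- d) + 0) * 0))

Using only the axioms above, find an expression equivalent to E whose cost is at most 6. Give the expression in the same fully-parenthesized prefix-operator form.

((- d) * (d * -1))   [cost 6]

1. [distrib →] ((((- d) + 0) * (d * -1)) + (((- d) + 0) * 0))  →  (((- d) + 0) * ((d * -1) + 0))
2. [add_zero →] ((- d) + 0)  →  (- d);  E = ((- d) * ((d * -1) + 0))
3. [add_zero →] ((d * -1) + 0)  →  (d * -1);  cost 6 ≤ 6, done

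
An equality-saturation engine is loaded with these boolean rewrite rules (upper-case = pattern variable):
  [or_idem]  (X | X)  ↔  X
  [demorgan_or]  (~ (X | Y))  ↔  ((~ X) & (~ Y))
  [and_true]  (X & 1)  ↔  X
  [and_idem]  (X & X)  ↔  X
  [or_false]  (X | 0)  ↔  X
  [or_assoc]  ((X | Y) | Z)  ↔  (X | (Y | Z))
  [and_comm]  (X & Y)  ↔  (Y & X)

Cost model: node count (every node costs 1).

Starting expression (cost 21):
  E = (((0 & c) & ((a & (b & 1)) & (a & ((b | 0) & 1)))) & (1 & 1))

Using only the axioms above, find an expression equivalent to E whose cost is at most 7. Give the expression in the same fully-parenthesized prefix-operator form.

(1) (b | 0)  =[or_false →]=  b    ⊢ (((0 & c) & ((a & (b & 1)) & (a & (b & 1)))) & (1 & 1))
(2) (1 & 1)  =[and_idem →]=  1    ⊢ (((0 & c) & ((a & (b & 1)) & (a & (b & 1)))) & 1)
(3) ((a & (b & 1)) & (a & (b & 1)))  =[and_idem →]=  (a & (b & 1))    ⊢ (((0 & c) & (a & (b & 1))) & 1)
(4) (((0 & c) & (a & (b & 1))) & 1)  =[and_true →]=  ((0 & c) & (a & (b & 1)))
(5) (b & 1)  =[and_true →]=  b    ⊢ cost 7, within 7

((0 & c) & (a & b))   [cost 7]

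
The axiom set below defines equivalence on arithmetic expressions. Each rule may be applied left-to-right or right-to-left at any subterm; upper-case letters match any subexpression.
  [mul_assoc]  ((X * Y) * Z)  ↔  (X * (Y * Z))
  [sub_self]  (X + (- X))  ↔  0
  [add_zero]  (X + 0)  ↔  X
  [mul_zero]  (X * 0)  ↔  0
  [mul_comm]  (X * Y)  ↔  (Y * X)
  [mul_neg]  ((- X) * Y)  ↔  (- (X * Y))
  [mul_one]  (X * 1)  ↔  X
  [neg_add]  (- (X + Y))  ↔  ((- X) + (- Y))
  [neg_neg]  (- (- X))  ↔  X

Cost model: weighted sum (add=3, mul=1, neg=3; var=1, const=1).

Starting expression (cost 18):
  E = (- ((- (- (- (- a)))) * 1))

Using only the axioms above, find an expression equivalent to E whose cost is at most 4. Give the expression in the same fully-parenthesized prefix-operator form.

(1) ((- (- (- (- a)))) * 1)  =[mul_one →]=  (- (- (- (- a))))    ⊢ (- (- (- (- (- a)))))
(2) (- (- (- a)))  =[neg_neg →]=  (- a)    ⊢ (- (- (- a)))
(3) (- (- a))  =[neg_neg →]=  a    ⊢ cost 4, within 4

(- a)   [cost 4]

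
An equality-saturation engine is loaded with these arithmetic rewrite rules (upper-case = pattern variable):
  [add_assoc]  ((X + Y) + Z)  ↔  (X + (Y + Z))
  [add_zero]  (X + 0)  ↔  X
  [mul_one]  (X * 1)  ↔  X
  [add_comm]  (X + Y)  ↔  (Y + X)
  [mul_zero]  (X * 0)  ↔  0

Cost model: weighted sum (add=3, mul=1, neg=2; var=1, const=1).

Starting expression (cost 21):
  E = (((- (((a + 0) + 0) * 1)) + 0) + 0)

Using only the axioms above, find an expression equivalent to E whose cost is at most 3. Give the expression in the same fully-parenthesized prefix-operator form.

(- a)   [cost 3]

step 1: mul_one (→) rewrites (((a + 0) + 0) * 1) into ((a + 0) + 0), now (((- ((a + 0) + 0)) + 0) + 0)
step 2: add_zero (→) rewrites ((- ((a + 0) + 0)) + 0) into (- ((a + 0) + 0)), now ((- ((a + 0) + 0)) + 0)
step 3: add_zero (→) rewrites ((a + 0) + 0) into (a + 0), now ((- (a + 0)) + 0)
step 4: add_zero (→) rewrites (a + 0) into a, now ((- a) + 0)
step 5: add_zero (→) rewrites ((- a) + 0) into (- a), reaching cost 3 (bound 3)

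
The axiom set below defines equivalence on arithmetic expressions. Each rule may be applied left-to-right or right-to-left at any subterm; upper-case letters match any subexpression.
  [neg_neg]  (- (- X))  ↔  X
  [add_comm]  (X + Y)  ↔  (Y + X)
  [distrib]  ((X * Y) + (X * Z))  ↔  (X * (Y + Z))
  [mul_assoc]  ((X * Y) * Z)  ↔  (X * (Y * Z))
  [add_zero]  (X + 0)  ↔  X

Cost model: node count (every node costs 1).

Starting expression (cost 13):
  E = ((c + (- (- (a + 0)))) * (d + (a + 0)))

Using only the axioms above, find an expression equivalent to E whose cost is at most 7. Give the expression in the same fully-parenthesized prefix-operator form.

(1) (a + 0)  =[add_zero →]=  a    ⊢ ((c + (- (- a))) * (d + (a + 0)))
(2) (a + 0)  =[add_zero →]=  a    ⊢ ((c + (- (- a))) * (d + a))
(3) (- (- a))  =[neg_neg →]=  a    ⊢ cost 7, within 7

((c + a) * (d + a))   [cost 7]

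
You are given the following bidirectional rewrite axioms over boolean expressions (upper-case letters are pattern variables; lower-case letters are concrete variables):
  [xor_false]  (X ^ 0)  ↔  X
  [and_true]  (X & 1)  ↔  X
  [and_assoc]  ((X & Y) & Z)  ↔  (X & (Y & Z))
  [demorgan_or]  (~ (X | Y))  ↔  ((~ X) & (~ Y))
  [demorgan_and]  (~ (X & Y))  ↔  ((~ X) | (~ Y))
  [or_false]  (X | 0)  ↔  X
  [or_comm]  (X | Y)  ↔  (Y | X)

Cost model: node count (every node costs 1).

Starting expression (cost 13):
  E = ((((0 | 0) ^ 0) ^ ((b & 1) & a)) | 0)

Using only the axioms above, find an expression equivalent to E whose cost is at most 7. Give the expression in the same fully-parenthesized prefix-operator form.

((0 ^ 0) ^ (b & a))   [cost 7]

step 1: and_true (→) rewrites (b & 1) into b, now ((((0 | 0) ^ 0) ^ (b & a)) | 0)
step 2: or_false (→) rewrites (0 | 0) into 0, now (((0 ^ 0) ^ (b & a)) | 0)
step 3: or_false (→) rewrites (((0 ^ 0) ^ (b & a)) | 0) into ((0 ^ 0) ^ (b & a)), reaching cost 7 (bound 7)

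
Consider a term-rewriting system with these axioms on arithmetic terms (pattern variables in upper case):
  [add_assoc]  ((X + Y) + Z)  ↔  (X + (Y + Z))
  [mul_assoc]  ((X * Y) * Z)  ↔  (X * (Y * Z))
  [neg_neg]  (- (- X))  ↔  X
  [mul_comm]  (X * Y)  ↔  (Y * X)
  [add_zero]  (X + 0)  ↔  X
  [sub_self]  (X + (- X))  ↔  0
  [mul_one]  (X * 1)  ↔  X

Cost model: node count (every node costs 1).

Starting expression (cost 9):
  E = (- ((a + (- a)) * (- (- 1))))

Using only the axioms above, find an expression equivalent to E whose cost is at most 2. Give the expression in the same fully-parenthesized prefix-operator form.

(- 0)   [cost 2]

(1) (- (- 1))  =[neg_neg →]=  1    ⊢ (- ((a + (- a)) * 1))
(2) (a + (- a))  =[sub_self →]=  0    ⊢ (- (0 * 1))
(3) (0 * 1)  =[mul_one →]=  0    ⊢ cost 2, within 2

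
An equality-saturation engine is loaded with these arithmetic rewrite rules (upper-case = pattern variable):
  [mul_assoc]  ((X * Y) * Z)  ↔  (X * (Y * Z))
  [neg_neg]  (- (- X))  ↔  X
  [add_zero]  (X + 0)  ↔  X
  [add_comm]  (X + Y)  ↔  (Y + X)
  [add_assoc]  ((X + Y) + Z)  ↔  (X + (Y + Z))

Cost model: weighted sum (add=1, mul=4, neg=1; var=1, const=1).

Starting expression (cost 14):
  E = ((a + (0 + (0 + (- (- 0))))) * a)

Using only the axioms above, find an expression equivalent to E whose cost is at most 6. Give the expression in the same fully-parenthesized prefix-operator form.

step 1: neg_neg (→) rewrites (- (- 0)) into 0, now ((a + (0 + (0 + 0))) * a)
step 2: add_zero (→) rewrites (0 + 0) into 0, now ((a + (0 + 0)) * a)
step 3: add_zero (→) rewrites (0 + 0) into 0, now ((a + 0) * a)
step 4: add_zero (→) rewrites (a + 0) into a, reaching cost 6 (bound 6)

(a * a)   [cost 6]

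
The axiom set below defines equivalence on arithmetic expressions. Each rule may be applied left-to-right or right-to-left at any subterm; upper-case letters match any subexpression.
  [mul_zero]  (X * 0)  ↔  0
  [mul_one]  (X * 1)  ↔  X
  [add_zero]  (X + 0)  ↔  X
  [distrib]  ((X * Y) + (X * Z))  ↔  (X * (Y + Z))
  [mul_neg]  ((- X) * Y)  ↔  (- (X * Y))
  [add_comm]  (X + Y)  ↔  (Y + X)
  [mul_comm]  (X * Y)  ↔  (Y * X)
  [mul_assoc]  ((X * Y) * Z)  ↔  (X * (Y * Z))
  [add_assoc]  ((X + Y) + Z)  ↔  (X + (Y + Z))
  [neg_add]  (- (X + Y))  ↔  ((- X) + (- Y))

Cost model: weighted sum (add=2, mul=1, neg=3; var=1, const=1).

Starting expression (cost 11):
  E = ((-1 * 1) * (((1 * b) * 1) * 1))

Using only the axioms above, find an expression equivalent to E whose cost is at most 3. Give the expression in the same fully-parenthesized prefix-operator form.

(-1 * b)   [cost 3]

step 1: mul_one (→) rewrites (((1 * b) * 1) * 1) into ((1 * b) * 1), now ((-1 * 1) * ((1 * b) * 1))
step 2: mul_one (→) rewrites ((1 * b) * 1) into (1 * b), now ((-1 * 1) * (1 * b))
step 3: mul_one (→) rewrites (-1 * 1) into -1, now (-1 * (1 * b))
step 4: mul_comm (→) rewrites (1 * b) into (b * 1), now (-1 * (b * 1))
step 5: mul_one (→) rewrites (b * 1) into b, reaching cost 3 (bound 3)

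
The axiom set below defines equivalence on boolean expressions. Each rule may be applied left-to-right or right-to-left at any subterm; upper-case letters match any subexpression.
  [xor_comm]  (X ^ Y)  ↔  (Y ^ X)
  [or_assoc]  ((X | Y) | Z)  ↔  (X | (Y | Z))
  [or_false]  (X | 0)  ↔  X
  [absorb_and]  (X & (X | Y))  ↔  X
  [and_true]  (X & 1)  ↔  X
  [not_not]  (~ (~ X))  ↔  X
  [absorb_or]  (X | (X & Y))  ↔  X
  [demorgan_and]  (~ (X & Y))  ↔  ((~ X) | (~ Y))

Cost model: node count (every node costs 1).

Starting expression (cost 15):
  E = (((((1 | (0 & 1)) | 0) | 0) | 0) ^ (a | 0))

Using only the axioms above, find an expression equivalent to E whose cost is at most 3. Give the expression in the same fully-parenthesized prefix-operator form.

step 1: and_true (→) rewrites (0 & 1) into 0, now (((((1 | 0) | 0) | 0) | 0) ^ (a | 0))
step 2: or_false (→) rewrites ((1 | 0) | 0) into (1 | 0), now ((((1 | 0) | 0) | 0) ^ (a | 0))
step 3: or_false (→) rewrites (((1 | 0) | 0) | 0) into ((1 | 0) | 0), now (((1 | 0) | 0) ^ (a | 0))
step 4: or_false (→) rewrites (a | 0) into a, now (((1 | 0) | 0) ^ a)
step 5: or_false (→) rewrites (1 | 0) into 1, now ((1 | 0) ^ a)
step 6: or_false (→) rewrites (1 | 0) into 1, reaching cost 3 (bound 3)

(1 ^ a)   [cost 3]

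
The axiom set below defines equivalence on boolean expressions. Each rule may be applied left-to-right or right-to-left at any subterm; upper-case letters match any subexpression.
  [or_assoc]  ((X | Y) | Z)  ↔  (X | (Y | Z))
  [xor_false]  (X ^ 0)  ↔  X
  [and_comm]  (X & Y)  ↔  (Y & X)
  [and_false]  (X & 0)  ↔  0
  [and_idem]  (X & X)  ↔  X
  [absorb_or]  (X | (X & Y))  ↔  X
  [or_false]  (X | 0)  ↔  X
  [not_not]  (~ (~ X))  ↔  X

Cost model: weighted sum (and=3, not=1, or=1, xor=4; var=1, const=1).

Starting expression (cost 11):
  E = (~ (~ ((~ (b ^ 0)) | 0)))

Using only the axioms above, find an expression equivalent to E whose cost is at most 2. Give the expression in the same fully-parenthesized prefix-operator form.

1. [xor_false →] (b ^ 0)  →  b;  E = (~ (~ ((~ b) | 0)))
2. [or_false →] ((~ b) | 0)  →  (~ b);  E = (~ (~ (~ b)))
3. [not_not →] (~ (~ (~ b)))  →  (~ b);  cost 2 ≤ 2, done

(~ b)   [cost 2]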